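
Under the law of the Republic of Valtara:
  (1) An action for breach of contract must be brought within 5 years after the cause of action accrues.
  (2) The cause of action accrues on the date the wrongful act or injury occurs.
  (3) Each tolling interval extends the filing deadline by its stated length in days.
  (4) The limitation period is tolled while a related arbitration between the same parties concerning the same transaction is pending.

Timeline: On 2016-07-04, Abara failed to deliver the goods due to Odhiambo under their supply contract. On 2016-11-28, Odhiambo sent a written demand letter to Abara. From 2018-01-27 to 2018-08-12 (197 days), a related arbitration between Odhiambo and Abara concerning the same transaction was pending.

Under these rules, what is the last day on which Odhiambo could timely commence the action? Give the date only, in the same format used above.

2022-01-17

The limitation period began to run on 2016-07-04.
The untolled deadline — 5 years after 2016-07-04 — is 2021-07-04.
The pending related arbitration from 2018-01-27 to 2018-08-12 tolled the period for 197 days, extending the deadline to 2022-01-17.
Nothing else in the chronology tolls or restarts the period.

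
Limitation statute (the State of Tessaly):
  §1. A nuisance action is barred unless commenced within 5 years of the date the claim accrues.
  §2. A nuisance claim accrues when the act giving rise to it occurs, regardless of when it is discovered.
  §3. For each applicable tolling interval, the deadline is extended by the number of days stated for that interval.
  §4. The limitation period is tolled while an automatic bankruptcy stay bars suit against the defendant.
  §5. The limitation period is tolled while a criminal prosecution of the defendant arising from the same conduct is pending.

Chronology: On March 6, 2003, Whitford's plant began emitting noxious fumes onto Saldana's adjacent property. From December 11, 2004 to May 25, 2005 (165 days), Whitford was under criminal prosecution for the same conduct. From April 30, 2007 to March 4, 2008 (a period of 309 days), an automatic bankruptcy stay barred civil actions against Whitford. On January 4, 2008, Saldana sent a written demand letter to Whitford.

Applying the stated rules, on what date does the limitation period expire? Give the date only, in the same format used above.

The claim accrued on March 6, 2003, when the wrongful act occurred.
5 years from March 6, 2003 is March 6, 2008.
Because the pending criminal prosecution ran from December 11, 2004 to May 25, 2005, the deadline is extended by 165 days to August 18, 2008.
The automatic bankruptcy stay from April 30, 2007 to March 4, 2008 tolled the period for 309 days, extending the deadline to June 23, 2009.
The other events in the timeline have no effect on the limitation period under the stated rules.

June 23, 2009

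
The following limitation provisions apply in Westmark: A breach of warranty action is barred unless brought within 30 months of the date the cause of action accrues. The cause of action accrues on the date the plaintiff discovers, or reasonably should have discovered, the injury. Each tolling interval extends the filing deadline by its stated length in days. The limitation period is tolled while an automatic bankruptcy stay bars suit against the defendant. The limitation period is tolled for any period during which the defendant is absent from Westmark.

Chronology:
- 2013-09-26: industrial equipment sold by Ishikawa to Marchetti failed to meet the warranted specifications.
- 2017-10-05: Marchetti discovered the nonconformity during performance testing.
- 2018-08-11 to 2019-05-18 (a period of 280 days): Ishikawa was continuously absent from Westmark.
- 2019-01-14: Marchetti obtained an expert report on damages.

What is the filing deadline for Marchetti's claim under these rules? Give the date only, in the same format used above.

2021-01-10

Accrual is tied to discovery, so the period began on 2017-10-05 rather than on 2013-09-26 when the act occurred.
The untolled deadline — 30 months after 2017-10-05 — is 2020-04-05.
The period was tolled for 280 days by the defendant's absence from the jurisdiction (2018-08-11 to 2019-05-18), pushing the deadline to 2021-01-10.
None of the other events listed affects the running of the period under the stated rules.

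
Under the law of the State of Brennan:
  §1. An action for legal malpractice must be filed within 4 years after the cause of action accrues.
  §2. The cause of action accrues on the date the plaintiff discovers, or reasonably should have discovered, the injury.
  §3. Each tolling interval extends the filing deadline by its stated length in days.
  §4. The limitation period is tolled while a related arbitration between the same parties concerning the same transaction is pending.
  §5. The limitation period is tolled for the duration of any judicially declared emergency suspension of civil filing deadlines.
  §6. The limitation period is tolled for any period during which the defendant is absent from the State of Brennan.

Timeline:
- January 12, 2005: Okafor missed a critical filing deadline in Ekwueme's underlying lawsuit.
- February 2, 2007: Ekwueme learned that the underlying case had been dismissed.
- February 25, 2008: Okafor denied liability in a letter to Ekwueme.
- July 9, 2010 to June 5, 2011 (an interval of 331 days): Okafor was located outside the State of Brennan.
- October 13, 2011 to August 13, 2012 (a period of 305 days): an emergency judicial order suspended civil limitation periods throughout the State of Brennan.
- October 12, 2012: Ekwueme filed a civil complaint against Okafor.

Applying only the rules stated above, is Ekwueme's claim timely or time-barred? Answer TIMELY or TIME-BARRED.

Accrual is tied to discovery, so the period began on February 2, 2007 rather than on January 12, 2005 when the act occurred.
4 years from February 2, 2007 is February 2, 2011.
The defendant's absence from the jurisdiction from July 9, 2010 to June 5, 2011 tolled the period for 331 days, extending the deadline to December 30, 2011.
The period was tolled for 305 days by the emergency suspension of filing deadlines (October 13, 2011 to August 13, 2012), pushing the deadline to October 30, 2012.
Nothing else in the chronology tolls or restarts the period.
Filing on October 12, 2012 beat the October 30, 2012 deadline — the action is timely.

TIMELY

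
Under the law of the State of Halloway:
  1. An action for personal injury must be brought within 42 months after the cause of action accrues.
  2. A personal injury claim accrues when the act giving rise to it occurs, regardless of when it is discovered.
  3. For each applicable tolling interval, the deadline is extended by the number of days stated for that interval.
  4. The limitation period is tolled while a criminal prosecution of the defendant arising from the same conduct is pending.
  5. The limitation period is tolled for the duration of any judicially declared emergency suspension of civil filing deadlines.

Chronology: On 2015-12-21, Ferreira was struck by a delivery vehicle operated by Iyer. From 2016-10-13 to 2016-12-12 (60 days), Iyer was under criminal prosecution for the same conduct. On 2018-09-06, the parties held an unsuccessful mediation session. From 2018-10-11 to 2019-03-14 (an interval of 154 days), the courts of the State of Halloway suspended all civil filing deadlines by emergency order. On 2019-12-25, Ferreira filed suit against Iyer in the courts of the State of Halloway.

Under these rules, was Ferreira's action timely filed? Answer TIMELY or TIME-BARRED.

TIMELY

The claim accrued on 2015-12-21, when the wrongful act occurred.
42 months from 2015-12-21 is 2019-06-21.
Because the pending criminal prosecution ran from 2016-10-13 to 2016-12-12, the deadline is extended by 60 days to 2019-08-20.
Because the emergency suspension of filing deadlines ran from 2018-10-11 to 2019-03-14, the deadline is extended by 154 days to 2020-01-21.
None of the other events listed affects the running of the period under the stated rules.
The 2019-12-25 filing precedes the 2020-01-21 deadline; the claim is timely.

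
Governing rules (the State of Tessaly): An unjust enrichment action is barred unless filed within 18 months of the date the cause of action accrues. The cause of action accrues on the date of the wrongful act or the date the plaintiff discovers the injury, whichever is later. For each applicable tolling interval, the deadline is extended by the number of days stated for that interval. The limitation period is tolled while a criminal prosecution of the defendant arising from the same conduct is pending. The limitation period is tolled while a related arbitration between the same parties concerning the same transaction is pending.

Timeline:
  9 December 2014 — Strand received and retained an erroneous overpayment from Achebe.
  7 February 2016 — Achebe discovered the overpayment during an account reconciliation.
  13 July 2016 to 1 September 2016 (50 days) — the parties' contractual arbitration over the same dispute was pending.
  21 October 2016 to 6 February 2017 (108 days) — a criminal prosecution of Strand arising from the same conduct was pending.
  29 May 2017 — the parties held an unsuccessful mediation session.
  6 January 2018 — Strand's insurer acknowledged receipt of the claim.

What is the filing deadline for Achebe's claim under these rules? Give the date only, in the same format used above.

12 January 2018

Taking the later of the act (9 December 2014) and discovery (7 February 2016), the claim accrued on 7 February 2016.
The untolled deadline — 18 months after 7 February 2016 — is 7 August 2017.
The pending related arbitration from 13 July 2016 to 1 September 2016 tolled the period for 50 days, extending the deadline to 26 September 2017.
The pending criminal prosecution from 21 October 2016 to 6 February 2017 tolled the period for 108 days, extending the deadline to 12 January 2018.
The other events in the timeline have no effect on the limitation period under the stated rules.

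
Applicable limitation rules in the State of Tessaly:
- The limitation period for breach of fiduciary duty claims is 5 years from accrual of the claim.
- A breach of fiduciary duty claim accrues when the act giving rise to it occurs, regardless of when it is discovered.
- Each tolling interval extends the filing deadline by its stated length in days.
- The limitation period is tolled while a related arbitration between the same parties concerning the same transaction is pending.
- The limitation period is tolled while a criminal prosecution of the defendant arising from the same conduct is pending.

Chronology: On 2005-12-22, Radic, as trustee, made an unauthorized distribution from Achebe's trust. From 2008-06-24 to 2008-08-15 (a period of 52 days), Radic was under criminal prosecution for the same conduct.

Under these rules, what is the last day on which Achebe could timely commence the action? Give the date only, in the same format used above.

The claim accrued on 2005-12-22, the date of the act.
Adding the 5 years base period to 2005-12-22 gives a deadline of 2010-12-22, before any tolling.
Because the pending criminal prosecution ran from 2008-06-24 to 2008-08-15, the deadline is extended by 52 days to 2011-02-12.

2011-02-12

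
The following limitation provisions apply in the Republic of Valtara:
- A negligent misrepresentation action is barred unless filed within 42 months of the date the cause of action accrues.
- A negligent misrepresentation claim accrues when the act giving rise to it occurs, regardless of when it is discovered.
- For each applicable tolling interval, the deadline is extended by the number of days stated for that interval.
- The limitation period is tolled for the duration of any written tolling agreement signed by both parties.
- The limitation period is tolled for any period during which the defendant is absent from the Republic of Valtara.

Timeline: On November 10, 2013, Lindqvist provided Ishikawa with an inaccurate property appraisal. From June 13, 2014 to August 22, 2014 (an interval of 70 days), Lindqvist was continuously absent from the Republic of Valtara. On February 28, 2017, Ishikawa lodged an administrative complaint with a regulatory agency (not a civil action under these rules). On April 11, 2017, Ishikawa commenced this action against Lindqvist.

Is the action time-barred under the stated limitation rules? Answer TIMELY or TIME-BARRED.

TIMELY

The cause of action accrued on November 10, 2013, the date of the act.
The untolled deadline — 42 months after November 10, 2013 — is May 10, 2017.
The period was tolled for 70 days by the defendant's absence from the jurisdiction (June 13, 2014 to August 22, 2014), pushing the deadline to July 19, 2017.
None of the other events listed affects the running of the period under the stated rules.
Filing on April 11, 2017 beat the July 19, 2017 deadline — the action is timely.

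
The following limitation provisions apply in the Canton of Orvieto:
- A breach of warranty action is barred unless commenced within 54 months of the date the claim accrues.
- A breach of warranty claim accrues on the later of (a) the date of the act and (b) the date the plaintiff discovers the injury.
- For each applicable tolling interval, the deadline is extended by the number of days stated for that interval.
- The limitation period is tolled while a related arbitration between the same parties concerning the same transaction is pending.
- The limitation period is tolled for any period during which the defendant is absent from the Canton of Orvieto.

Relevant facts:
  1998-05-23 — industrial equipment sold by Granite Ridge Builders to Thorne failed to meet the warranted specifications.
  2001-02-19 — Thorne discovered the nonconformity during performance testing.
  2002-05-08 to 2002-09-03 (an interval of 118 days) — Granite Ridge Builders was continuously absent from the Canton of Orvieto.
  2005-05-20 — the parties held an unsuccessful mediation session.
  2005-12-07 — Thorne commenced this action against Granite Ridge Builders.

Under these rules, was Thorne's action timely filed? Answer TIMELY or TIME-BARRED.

TIMELY

Taking the later of the act (1998-05-23) and discovery (2001-02-19), the claim accrued on 2001-02-19.
54 months from 2001-02-19 is 2005-08-19.
Because the defendant's absence from the jurisdiction ran from 2002-05-08 to 2002-09-03, the deadline is extended by 118 days to 2005-12-15.
None of the other events listed affects the running of the period under the stated rules.
Filing on 2005-12-07 beat the 2005-12-15 deadline — the action is timely.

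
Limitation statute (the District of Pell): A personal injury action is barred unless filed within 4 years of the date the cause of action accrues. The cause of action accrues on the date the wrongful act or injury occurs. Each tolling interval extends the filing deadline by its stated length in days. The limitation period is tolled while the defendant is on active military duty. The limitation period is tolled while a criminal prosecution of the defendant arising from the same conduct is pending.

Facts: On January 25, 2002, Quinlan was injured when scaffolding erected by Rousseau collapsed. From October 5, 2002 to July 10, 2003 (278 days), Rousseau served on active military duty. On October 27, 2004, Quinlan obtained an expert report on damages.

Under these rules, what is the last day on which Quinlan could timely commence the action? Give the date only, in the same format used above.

October 30, 2006

The limitation period began to run on January 25, 2002.
Adding the 4 years base period to January 25, 2002 gives a deadline of January 25, 2006, before any tolling.
The period was tolled for 278 days by the defendant's active military service (October 5, 2002 to July 10, 2003), pushing the deadline to October 30, 2006.
Nothing else in the chronology tolls or restarts the period.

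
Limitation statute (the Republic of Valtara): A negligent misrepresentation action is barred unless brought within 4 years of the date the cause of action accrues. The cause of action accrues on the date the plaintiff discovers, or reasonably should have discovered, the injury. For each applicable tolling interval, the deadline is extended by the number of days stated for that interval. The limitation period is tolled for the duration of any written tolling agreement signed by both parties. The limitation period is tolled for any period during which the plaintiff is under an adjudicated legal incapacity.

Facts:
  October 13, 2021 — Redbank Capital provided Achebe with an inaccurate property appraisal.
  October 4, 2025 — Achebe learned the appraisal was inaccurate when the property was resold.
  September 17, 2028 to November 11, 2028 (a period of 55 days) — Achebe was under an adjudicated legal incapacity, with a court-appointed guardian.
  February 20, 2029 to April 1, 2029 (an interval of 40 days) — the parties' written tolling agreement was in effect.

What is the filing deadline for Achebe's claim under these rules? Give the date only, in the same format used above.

January 7, 2030

Under the discovery rule, the claim accrued on October 4, 2025, when Achebe discovered the injury — not on the October 13, 2021 date of the underlying act.
The untolled deadline — 4 years after October 4, 2025 — is October 4, 2029.
The plaintiff's legal incapacity from September 17, 2028 to November 11, 2028 tolled the period for 55 days, extending the deadline to November 28, 2029.
The written tolling agreement from February 20, 2029 to April 1, 2029 tolled the period for 40 days, extending the deadline to January 7, 2030.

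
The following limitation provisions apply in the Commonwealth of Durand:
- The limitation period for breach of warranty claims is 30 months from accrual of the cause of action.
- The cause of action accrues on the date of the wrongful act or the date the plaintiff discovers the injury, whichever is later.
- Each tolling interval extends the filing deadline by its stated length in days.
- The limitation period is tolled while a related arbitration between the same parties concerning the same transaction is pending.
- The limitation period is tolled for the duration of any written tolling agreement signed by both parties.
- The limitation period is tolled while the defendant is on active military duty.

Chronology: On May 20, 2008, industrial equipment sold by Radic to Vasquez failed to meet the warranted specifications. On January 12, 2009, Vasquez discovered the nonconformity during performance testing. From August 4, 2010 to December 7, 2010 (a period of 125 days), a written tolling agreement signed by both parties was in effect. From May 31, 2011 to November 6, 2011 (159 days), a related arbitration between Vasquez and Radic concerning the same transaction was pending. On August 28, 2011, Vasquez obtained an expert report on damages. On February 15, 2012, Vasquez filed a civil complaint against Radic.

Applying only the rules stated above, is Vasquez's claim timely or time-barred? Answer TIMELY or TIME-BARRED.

Taking the later of the act (May 20, 2008) and discovery (January 12, 2009), the claim accrued on January 12, 2009.
The untolled deadline — 30 months after January 12, 2009 — is July 12, 2011.
Because the written tolling agreement ran from August 4, 2010 to December 7, 2010, the deadline is extended by 125 days to November 14, 2011.
The pending related arbitration from May 31, 2011 to November 6, 2011 tolled the period for 159 days, extending the deadline to April 21, 2012.
None of the other events listed affects the running of the period under the stated rules.
Filing on February 15, 2012 beat the April 21, 2012 deadline — the action is timely.

TIMELY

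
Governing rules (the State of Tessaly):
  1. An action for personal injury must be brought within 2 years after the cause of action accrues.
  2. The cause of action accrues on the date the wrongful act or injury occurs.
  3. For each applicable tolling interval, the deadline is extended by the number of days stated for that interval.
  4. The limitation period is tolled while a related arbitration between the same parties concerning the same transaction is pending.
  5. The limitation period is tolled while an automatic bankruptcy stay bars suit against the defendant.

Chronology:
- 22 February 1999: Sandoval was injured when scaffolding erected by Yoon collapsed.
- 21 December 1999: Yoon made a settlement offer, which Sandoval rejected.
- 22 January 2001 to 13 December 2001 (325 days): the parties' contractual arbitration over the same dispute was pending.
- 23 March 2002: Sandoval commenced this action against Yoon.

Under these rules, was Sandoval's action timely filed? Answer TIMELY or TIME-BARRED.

TIME-BARRED

The limitation period began to run on 22 February 1999.
Adding the 2 years base period to 22 February 1999 gives a deadline of 22 February 2001, before any tolling.
The period was tolled for 325 days by the pending related arbitration (22 January 2001 to 13 December 2001), pushing the deadline to 13 January 2002.
Nothing else in the chronology tolls or restarts the period.
The 23 March 2002 filing falls after the 13 January 2002 deadline; the claim is time-barred.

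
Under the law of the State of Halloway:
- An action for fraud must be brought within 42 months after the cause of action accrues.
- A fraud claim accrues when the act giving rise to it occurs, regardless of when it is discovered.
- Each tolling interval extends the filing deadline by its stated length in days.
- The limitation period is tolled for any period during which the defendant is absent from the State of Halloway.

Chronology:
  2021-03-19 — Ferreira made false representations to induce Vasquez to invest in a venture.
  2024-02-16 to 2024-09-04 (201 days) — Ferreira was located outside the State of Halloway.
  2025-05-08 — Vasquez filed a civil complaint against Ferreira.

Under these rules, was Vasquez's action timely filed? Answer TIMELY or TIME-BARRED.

The cause of action accrued on 2021-03-19, the date of the act.
The untolled deadline — 42 months after 2021-03-19 — is 2024-09-19.
Because the defendant's absence from the jurisdiction ran from 2024-02-16 to 2024-09-04, the deadline is extended by 201 days to 2025-04-08.
The 2025-05-08 filing falls after the 2025-04-08 deadline; the claim is time-barred.

TIME-BARRED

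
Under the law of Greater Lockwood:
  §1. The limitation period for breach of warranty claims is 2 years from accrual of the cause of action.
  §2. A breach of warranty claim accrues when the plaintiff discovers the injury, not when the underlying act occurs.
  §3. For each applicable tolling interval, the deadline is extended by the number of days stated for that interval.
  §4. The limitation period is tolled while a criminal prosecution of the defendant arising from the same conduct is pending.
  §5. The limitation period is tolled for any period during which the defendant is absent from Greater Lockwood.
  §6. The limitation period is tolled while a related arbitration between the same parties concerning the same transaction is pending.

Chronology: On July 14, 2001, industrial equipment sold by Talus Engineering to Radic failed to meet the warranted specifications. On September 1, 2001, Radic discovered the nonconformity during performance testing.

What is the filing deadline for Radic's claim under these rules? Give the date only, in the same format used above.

Under the discovery rule, the claim accrued on September 1, 2001, when Radic discovered the injury — not on the July 14, 2001 date of the underlying act.
Adding the 2 years base period to September 1, 2001 gives a deadline of September 1, 2003, before any tolling.

September 1, 2003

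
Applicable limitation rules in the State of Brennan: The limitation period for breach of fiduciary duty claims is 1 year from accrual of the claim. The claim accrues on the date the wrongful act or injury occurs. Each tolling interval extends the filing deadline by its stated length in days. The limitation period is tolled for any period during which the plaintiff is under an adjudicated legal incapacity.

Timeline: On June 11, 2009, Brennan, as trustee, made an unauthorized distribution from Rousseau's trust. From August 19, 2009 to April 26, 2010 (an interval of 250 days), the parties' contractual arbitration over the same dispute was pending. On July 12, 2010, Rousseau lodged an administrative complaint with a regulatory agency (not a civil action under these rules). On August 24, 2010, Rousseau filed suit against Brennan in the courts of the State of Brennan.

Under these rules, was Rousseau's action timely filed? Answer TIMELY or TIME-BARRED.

TIME-BARRED

The claim accrued on June 11, 2009, the date of the act.
The untolled deadline — 1 year after June 11, 2009 — is June 11, 2010.
No stated provision tolls the period for a pending arbitration, so the interval from August 19, 2009 to April 26, 2010 has no effect on the deadline.
The other events in the timeline have no effect on the limitation period under the stated rules.
The August 24, 2010 filing falls after the June 11, 2010 deadline; the claim is time-barred.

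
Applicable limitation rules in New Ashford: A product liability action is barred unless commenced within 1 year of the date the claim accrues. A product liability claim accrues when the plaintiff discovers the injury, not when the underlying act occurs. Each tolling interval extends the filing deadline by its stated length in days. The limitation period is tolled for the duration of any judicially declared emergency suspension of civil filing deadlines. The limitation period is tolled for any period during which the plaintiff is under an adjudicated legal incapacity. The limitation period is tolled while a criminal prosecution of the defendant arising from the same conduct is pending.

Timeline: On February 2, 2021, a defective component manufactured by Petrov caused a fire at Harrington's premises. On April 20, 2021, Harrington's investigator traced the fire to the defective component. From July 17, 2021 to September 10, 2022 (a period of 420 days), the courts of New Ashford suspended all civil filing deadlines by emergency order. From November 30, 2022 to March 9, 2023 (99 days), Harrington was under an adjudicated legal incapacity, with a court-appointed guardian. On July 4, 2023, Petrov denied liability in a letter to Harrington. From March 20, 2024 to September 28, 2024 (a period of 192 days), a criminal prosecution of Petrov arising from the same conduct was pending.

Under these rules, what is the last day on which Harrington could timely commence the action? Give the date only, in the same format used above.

September 21, 2023

Under the discovery rule, the claim accrued on April 20, 2021, when Harrington discovered the injury — not on the February 2, 2021 date of the underlying act.
1 year from April 20, 2021 is April 20, 2022.
Because the emergency suspension of filing deadlines ran from July 17, 2021 to September 10, 2022, the deadline is extended by 420 days to June 14, 2023.
The period was tolled for 99 days by the plaintiff's legal incapacity (November 30, 2022 to March 9, 2023), pushing the deadline to September 21, 2023.
The pending criminal prosecution starting March 20, 2024 came too late — the period had run on September 21, 2023 — and so does not extend the deadline.
Nothing else in the chronology tolls or restarts the period.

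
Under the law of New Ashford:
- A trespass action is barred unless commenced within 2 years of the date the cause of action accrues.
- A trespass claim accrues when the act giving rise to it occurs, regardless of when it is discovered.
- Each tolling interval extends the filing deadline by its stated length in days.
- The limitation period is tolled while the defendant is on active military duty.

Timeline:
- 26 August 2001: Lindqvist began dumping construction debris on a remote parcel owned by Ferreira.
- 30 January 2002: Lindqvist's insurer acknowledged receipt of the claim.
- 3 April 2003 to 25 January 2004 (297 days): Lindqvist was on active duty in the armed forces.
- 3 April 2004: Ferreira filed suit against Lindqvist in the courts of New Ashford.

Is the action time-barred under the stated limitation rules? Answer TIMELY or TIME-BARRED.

The cause of action accrued on 26 August 2001, the date of the act.
2 years from 26 August 2001 is 26 August 2003.
The defendant's active military service from 3 April 2003 to 25 January 2004 tolled the period for 297 days, extending the deadline to 18 June 2004.
Nothing else in the chronology tolls or restarts the period.
Filing on 3 April 2004 beat the 18 June 2004 deadline — the action is timely.

TIMELY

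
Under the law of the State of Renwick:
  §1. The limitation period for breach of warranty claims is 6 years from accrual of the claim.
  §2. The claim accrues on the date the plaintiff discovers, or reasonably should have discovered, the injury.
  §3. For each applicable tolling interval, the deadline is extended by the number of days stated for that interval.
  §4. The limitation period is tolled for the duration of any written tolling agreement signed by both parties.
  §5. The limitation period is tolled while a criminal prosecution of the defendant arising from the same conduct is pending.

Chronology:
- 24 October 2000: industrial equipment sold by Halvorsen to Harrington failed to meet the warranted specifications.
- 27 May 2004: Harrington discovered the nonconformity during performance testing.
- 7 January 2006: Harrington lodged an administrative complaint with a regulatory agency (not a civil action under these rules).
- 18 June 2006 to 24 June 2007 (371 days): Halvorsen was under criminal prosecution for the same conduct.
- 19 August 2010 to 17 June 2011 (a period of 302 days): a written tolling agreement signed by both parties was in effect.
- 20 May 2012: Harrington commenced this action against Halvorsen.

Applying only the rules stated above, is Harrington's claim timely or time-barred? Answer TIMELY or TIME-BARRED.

The claim did not accrue until Harrington discovered the injury on 27 May 2004; the 24 October 2000 act date does not start the clock under the stated rule.
Adding the 6 years base period to 27 May 2004 gives a deadline of 27 May 2010, before any tolling.
The period was tolled for 371 days by the pending criminal prosecution (18 June 2006 to 24 June 2007), pushing the deadline to 2 June 2011.
The written tolling agreement from 19 August 2010 to 17 June 2011 tolled the period for 302 days, extending the deadline to 30 March 2012.
The other events in the timeline have no effect on the limitation period under the stated rules.
Harrington filed on 20 May 2012, after the 30 March 2012 deadline, so the action is time-barred.

TIME-BARRED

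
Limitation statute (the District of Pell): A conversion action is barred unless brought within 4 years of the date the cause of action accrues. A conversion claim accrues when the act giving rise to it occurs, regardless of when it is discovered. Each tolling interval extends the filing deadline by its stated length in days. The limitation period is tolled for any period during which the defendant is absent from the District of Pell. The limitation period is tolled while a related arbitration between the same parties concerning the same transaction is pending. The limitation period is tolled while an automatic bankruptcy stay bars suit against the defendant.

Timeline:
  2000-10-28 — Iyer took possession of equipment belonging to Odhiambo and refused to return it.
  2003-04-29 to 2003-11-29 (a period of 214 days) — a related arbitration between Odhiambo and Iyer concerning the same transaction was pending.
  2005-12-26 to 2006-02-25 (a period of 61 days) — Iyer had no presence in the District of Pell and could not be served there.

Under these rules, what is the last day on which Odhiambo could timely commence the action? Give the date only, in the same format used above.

The limitation period began to run on 2000-10-28.
4 years from 2000-10-28 is 2004-10-28.
The period was tolled for 214 days by the pending related arbitration (2003-04-29 to 2003-11-29), pushing the deadline to 2005-05-30.
The defendant's absence from the jurisdiction starting 2005-12-26 came too late — the period had run on 2005-05-30 — and so does not extend the deadline.

2005-05-30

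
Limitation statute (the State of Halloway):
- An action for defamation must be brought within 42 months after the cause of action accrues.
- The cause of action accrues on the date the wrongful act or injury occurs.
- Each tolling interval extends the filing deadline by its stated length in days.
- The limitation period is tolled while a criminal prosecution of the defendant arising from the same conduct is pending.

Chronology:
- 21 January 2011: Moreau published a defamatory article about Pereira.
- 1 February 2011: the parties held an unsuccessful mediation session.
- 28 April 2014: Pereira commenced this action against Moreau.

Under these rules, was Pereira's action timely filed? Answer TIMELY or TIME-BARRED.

TIMELY

The limitation period began to run on 21 January 2011.
The untolled deadline — 42 months after 21 January 2011 — is 21 July 2014.
None of the other events listed affects the running of the period under the stated rules.
Filing on 28 April 2014 beat the 21 July 2014 deadline — the action is timely.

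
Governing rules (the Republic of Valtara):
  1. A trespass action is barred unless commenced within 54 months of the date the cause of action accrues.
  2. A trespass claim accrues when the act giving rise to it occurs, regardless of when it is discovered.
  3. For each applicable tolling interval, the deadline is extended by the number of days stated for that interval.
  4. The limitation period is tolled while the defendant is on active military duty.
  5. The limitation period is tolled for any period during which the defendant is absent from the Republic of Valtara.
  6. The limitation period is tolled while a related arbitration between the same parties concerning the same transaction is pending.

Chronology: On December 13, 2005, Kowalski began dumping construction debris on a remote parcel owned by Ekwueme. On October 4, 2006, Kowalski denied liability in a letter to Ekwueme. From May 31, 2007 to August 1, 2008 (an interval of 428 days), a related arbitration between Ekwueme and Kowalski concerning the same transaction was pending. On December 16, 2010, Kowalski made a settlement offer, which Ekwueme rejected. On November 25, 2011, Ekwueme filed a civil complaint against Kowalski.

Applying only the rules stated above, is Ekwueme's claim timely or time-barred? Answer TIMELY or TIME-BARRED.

TIME-BARRED

The claim accrued on December 13, 2005, when the wrongful act occurred.
54 months from December 13, 2005 is June 13, 2010.
The period was tolled for 428 days by the pending related arbitration (May 31, 2007 to August 1, 2008), pushing the deadline to August 15, 2011.
Nothing else in the chronology tolls or restarts the period.
Ekwueme filed on November 25, 2011, after the August 15, 2011 deadline, so the action is time-barred.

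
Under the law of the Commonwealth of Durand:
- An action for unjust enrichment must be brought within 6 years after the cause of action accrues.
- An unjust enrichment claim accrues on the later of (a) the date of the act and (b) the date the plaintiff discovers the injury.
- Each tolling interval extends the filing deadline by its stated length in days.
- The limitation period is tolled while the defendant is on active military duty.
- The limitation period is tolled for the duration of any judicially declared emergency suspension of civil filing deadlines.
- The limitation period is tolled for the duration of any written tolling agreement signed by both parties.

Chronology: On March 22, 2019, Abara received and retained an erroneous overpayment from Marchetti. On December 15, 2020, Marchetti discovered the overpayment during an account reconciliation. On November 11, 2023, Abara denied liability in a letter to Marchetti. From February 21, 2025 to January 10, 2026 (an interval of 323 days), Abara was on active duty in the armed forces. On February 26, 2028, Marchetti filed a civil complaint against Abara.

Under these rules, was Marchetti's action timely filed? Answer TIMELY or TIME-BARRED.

TIME-BARRED

Because discovery on December 15, 2020 post-dates the March 22, 2019 act, accrual under the later-of rule falls on December 15, 2020.
Adding the 6 years base period to December 15, 2020 gives a deadline of December 15, 2026, before any tolling.
The defendant's active military service from February 21, 2025 to January 10, 2026 tolled the period for 323 days, extending the deadline to November 3, 2027.
Nothing else in the chronology tolls or restarts the period.
Filing on February 26, 2028 missed the November 3, 2027 deadline — the action is time-barred.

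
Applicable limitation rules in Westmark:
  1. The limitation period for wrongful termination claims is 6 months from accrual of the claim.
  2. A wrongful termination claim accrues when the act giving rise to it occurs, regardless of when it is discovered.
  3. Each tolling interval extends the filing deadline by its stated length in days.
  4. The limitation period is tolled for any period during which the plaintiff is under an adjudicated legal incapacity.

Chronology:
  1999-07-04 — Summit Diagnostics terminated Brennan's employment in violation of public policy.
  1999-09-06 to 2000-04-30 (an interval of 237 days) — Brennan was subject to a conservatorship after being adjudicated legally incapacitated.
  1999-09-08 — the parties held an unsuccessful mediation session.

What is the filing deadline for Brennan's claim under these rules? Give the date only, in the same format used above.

The claim accrued on 1999-07-04, the date of the act.
Adding the 6 months base period to 1999-07-04 gives a deadline of 2000-01-04, before any tolling.
The plaintiff's legal incapacity from 1999-09-06 to 2000-04-30 tolled the period for 237 days, extending the deadline to 2000-08-28.
Nothing else in the chronology tolls or restarts the period.

2000-08-28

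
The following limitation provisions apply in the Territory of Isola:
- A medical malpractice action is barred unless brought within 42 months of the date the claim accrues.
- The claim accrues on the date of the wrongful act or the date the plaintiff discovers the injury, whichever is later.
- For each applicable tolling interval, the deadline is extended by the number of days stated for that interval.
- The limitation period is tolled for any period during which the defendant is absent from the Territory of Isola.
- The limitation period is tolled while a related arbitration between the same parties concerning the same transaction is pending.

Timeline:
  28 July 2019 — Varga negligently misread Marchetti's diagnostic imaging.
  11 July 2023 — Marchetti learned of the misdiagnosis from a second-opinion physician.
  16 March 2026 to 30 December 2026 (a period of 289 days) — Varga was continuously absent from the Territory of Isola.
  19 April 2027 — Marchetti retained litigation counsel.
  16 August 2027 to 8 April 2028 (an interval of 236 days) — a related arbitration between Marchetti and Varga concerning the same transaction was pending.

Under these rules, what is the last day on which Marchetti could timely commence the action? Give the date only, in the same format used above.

Taking the later of the act (28 July 2019) and discovery (11 July 2023), the claim accrued on 11 July 2023.
42 months from 11 July 2023 is 11 January 2027.
Because the defendant's absence from the jurisdiction ran from 16 March 2026 to 30 December 2026, the deadline is extended by 289 days to 27 October 2027.
The period was tolled for 236 days by the pending related arbitration (16 August 2027 to 8 April 2028), pushing the deadline to 19 June 2028.
The other events in the timeline have no effect on the limitation period under the stated rules.

19 June 2028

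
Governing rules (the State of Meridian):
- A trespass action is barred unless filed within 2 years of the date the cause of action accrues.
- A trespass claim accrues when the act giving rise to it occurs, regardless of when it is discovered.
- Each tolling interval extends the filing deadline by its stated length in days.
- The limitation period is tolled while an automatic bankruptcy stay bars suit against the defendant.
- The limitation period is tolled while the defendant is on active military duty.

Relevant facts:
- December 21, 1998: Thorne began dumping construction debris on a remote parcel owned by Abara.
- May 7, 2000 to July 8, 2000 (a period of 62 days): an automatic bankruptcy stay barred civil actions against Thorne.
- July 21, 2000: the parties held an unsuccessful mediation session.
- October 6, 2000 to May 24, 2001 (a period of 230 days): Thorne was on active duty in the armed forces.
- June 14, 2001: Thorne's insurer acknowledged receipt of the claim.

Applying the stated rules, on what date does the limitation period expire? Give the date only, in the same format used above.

October 9, 2001

The claim accrued on December 21, 1998, when the wrongful act occurred.
The untolled deadline — 2 years after December 21, 1998 — is December 21, 2000.
The automatic bankruptcy stay from May 7, 2000 to July 8, 2000 tolled the period for 62 days, extending the deadline to February 21, 2001.
The defendant's active military service from October 6, 2000 to May 24, 2001 tolled the period for 230 days, extending the deadline to October 9, 2001.
The other events in the timeline have no effect on the limitation period under the stated rules.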